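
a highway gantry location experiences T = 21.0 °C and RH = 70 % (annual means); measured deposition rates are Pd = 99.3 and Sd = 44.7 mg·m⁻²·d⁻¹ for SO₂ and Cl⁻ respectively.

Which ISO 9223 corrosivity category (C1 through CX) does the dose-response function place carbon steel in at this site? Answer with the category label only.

C4

carbon steel: T>10 °C ⇒ hinge -0.054·(21.0−10) = -0.5940
  Pd branch = 1.77·Pd^0.52·e^(0.02·RH+f) = 43.29 μm/a
  Sd branch = 0.102·Sd^0.62·e^(0.033·RH+0.04·T) = 25.11 μm/a
  r_corr = 43.29 + 25.11 = 68.4 μm/a
ISO 9223 Table 2 (carbon steel): 50 < 68.4 ≤ 80 μm/a ⇒ C4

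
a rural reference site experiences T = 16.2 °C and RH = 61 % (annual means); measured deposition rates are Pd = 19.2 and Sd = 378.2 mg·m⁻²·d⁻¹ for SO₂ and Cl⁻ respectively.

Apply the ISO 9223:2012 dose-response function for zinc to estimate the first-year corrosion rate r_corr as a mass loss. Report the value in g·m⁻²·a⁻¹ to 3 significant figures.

r_corr = 27.4 g·m⁻²·a⁻¹

zinc: temperature factor f = -0.071·(6.2) = -0.4402
  Pd branch = 0.0129·Pd^0.44·e^(0.046·RH+f) = 0.5043 μm/a
  Sd branch = 0.0175·Sd^0.57·e^(0.008·RH+0.085·T) = 3.329 μm/a
  sum: 0.5043 + 3.329 → r_corr = 3.833 μm/a
Convert to mass loss: 3.833 μm/a × 7.14 g/cm³ = 27.37 g·m⁻²·a⁻¹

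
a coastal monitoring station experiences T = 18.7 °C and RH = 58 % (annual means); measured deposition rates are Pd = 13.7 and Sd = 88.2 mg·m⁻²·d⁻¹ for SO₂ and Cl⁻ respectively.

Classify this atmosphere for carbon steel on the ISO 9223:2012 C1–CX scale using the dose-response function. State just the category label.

carbon steel: f(T) = -0.054·(T−10) [T>10 °C] = -0.4698
  SO₂ term: 1.77·13.7^0.52·exp(0.02·58-0.4698) = 13.77
  Cl⁻ term: 0.102·88.2^0.62·exp(0.033·58+0.04·18.7) = 23.49
  r_corr = 13.77 + 23.49 = 37.26 μm/a
Category bounds: 25…50 μm/a bracket r_corr ⇒ C3

C3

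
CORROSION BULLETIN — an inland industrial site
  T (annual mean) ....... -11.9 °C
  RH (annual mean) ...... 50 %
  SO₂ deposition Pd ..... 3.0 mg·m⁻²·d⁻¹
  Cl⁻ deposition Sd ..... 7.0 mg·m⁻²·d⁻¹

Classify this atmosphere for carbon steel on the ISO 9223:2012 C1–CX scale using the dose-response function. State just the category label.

C2

carbon steel: T≤10 °C ⇒ hinge +0.150·(-11.9−10) = -3.2850
  SO₂ term: 1.77·3.0^0.52·exp(0.02·50-3.2850) = 0.3189
  Cl⁻ term: 0.102·7.0^0.62·exp(0.033·50+0.04·-11.9) = 1.103
  r_corr = 0.3189 + 1.103 = 1.422 μm/a
ISO 9223 Table 2 (carbon steel): 1.3 < 1.42 ≤ 25 μm/a ⇒ C2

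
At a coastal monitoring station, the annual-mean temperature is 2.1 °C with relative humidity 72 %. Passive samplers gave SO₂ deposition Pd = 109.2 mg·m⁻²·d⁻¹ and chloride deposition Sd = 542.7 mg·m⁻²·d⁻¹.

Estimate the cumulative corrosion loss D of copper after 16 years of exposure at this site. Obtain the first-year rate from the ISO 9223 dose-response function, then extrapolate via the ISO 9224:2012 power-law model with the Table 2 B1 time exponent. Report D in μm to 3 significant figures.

D(16) = 8.23 μm

copper: temperature factor f = +0.126·(-7.9) = -0.9954
  SO₂ term: 0.0053·109.2^0.26·exp(0.059·72-0.9954) = 0.4643
  Cl⁻ term: 0.01025·542.7^0.27·exp(0.036·72+0.049·2.1) = 0.8307
  r_corr = 0.4643 + 0.8307 = 1.295 μm/a
Long-term exponent b (ISO 9224 Table 2, B1) = 0.667
  D(16) = 1.295 × 16^0.667 = 1.295 × 6.355 = 8.23 μm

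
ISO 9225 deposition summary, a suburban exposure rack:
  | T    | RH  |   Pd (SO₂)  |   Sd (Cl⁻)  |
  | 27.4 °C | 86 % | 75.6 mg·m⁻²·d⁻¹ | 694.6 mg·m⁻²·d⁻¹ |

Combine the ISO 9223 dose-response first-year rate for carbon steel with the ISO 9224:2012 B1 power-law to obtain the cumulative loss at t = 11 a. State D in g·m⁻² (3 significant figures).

carbon steel: temperature factor f = -0.054·(17.4) = -0.9396
  sulphur-dioxide contribution → 36.62 μm/a
  chloride contribution → 301.3 μm/a
  ⇒ r_corr(carbon steel) = 337.9 μm/a
Long-term exponent b (ISO 9224 Table 2, B1) = 0.523
  D(11) = 337.9 × 11^0.523 = 337.9 × 3.505 = 1184 μm
  Mass loss = 1184 μm × 7.85 g/cm³ = 9297 g·m⁻²

D(11) = 9.30e+03 g·m⁻²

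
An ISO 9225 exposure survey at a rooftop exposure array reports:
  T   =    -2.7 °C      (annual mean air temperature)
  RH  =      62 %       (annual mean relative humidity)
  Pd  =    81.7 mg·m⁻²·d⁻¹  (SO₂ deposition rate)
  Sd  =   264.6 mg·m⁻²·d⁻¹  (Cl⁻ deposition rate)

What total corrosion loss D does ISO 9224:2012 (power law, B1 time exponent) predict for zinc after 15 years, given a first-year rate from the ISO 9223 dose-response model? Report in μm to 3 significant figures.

D(15) = 13.6 μm

zinc: T≤10 °C ⇒ hinge +0.038·(-2.7−10) = -0.4826
  SO₂ term: 0.0129·81.7^0.44·exp(0.046·62-0.4826) = 0.9572
  Cl⁻ term: 0.0175·264.6^0.57·exp(0.008·62+0.085·-2.7) = 0.5491
  sum: 0.9572 + 0.5491 → r_corr = 1.506 μm/a
Power-law: D(15) = r_corr · 15^0.813
  D(15) = 1.506 × 15^0.813 = 1.506 × 9.04 = 13.62 μm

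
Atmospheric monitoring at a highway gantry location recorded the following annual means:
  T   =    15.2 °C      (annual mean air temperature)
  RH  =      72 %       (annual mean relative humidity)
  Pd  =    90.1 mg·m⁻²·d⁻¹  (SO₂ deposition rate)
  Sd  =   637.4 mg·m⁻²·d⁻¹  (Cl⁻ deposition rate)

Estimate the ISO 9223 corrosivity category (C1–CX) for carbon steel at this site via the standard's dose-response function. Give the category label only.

C5

carbon steel: f(T) = -0.054·(T−10) [T>10 °C] = -0.2808
  sulphur-dioxide contribution → 58.6 μm/a
  chloride contribution → 110.5 μm/a
  ⇒ r_corr(carbon steel) = 169.1 μm/a
ISO 9223 Table 2 (carbon steel): 80 < 169 ≤ 200 μm/a ⇒ C5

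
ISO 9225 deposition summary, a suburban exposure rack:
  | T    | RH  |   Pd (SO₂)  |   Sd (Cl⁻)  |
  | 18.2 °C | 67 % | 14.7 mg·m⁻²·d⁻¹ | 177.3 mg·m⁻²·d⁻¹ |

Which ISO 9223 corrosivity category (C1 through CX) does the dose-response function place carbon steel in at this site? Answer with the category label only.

C4

carbon steel: T>10 °C ⇒ hinge -0.054·(18.2−10) = -0.4428
  Pd branch = 1.77·Pd^0.52·e^(0.02·RH+f) = 17.56 μm/a
  Sd branch = 0.102·Sd^0.62·e^(0.033·RH+0.04·T) = 47.77 μm/a
  sum: 17.56 + 47.77 → r_corr = 65.34 μm/a
Category bounds: 50…80 μm/a bracket r_corr ⇒ C4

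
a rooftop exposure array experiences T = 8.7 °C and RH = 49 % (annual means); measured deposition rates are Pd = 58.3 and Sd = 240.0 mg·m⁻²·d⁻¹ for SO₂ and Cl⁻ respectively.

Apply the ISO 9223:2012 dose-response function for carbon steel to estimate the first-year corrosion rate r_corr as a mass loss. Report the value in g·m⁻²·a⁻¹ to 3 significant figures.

r_corr = 423 g·m⁻²·a⁻¹

carbon steel: f(T) = +0.150·(T−10) [T≤10 °C] = -0.1950
  SO₂ term: 1.77·58.3^0.52·exp(0.02·49-0.1950) = 32.14
  Cl⁻ term: 0.102·240.0^0.62·exp(0.033·49+0.04·8.7) = 21.76
  r_corr = 32.14 + 21.76 = 53.9 μm/a
Convert to mass loss: 53.9 μm/a × 7.85 g/cm³ = 423.1 g·m⁻²·a⁻¹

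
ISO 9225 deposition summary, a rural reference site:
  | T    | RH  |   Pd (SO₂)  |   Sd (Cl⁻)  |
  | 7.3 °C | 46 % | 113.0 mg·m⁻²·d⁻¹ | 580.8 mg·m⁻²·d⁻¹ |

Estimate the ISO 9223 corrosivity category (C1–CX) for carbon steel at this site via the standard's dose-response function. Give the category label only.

C4

carbon steel: f(T) = +0.150·(T−10) [T≤10 °C] = -0.4050
  Pd branch = 1.77·Pd^0.52·e^(0.02·RH+f) = 34.61 μm/a
  Sd branch = 0.102·Sd^0.62·e^(0.033·RH+0.04·T) = 32.24 μm/a
  sum: 34.61 + 32.24 → r_corr = 66.85 μm/a
ISO 9223 Table 2 (carbon steel): 50 < 66.9 ≤ 80 μm/a ⇒ C4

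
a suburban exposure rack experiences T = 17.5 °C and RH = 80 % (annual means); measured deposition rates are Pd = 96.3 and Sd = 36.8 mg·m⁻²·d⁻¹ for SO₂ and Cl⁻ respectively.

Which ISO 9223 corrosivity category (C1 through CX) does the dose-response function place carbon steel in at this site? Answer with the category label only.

C5

carbon steel: temperature factor f = -0.054·(7.5) = -0.4050
  SO₂ term: 1.77·96.3^0.52·exp(0.02·80-0.4050) = 62.87
  Cl⁻ term: 0.102·36.8^0.62·exp(0.033·80+0.04·17.5) = 26.91
  sum: 62.87 + 26.91 → r_corr = 89.78 μm/a
Category bounds: 80…200 μm/a bracket r_corr ⇒ C5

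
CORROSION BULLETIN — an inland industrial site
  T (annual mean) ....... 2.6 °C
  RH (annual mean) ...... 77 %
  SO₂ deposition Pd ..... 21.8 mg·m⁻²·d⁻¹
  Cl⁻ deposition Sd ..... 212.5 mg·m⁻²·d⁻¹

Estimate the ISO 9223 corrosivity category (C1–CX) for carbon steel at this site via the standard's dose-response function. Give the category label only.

C4

carbon steel: T≤10 °C ⇒ hinge +0.150·(2.6−10) = -1.1100
  sulphur-dioxide contribution → 13.51 μm/a
  chloride contribution → 39.84 μm/a
  ⇒ r_corr(carbon steel) = 53.35 μm/a
Category bounds: 50…80 μm/a bracket r_corr ⇒ C4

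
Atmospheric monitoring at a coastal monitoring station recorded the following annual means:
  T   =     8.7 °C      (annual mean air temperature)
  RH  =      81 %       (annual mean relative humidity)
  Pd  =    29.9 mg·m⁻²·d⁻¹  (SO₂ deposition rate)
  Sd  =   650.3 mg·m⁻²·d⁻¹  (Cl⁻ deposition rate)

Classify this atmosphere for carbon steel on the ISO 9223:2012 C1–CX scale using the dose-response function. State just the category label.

carbon steel: T≤10 °C ⇒ hinge +0.150·(8.7−10) = -0.1950
  sulphur-dioxide contribution → 43.07 μm/a
  chloride contribution → 116.1 μm/a
  ⇒ r_corr(carbon steel) = 159.1 μm/a
ISO 9223 Table 2 (carbon steel): 80 < 159 ≤ 200 μm/a ⇒ C5

C5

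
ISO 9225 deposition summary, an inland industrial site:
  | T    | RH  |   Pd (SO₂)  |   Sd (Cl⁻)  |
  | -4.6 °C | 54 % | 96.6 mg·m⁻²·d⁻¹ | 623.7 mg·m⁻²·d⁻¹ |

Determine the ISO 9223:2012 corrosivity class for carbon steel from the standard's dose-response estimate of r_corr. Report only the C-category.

C3

carbon steel: f(T) = +0.150·(T−10) [T≤10 °C] = -2.1900
  Pd branch = 1.77·Pd^0.52·e^(0.02·RH+f) = 6.282 μm/a
  Cl⁻ term: 0.102·623.7^0.62·exp(0.033·54+0.04·-4.6) = 27.26
  r_corr = 6.282 + 27.26 = 33.54 μm/a
ISO 9223 Table 2 (carbon steel): 25 < 33.5 ≤ 50 μm/a ⇒ C3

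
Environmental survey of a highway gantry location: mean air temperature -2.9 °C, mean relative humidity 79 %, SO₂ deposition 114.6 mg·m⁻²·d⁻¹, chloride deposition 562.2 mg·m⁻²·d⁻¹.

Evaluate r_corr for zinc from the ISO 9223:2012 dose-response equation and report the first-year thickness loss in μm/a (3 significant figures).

r_corr = 3.36 μm/a

zinc: f(T) = +0.038·(T−10) [T≤10 °C] = -0.4902
  Pd branch = 0.0129·Pd^0.44·e^(0.046·RH+f) = 2.41 μm/a
  Sd branch = 0.0175·Sd^0.57·e^(0.008·RH+0.085·T) = 0.9504 μm/a
  r_corr = 2.41 + 0.9504 = 3.36 μm/a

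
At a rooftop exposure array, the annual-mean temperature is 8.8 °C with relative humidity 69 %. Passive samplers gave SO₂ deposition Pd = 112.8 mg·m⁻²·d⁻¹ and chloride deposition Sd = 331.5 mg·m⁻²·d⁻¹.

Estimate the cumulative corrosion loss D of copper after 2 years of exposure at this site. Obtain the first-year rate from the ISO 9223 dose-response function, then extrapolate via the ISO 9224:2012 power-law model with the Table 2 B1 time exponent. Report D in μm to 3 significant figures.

D(2) = 2.89 μm

copper: T≤10 °C ⇒ hinge +0.126·(8.8−10) = -0.1512
  Pd branch = 0.0053·Pd^0.26·e^(0.059·RH+f) = 0.9125 μm/a
  Sd branch = 0.01025·Sd^0.27·e^(0.036·RH+0.049·T) = 0.9064 μm/a
  r_corr = 0.9125 + 0.9064 = 1.819 μm/a
Power-law: D(2) = r_corr · 2^0.667
  D(2) = 1.819 × 2^0.667 = 1.819 × 1.588 = 2.888 μm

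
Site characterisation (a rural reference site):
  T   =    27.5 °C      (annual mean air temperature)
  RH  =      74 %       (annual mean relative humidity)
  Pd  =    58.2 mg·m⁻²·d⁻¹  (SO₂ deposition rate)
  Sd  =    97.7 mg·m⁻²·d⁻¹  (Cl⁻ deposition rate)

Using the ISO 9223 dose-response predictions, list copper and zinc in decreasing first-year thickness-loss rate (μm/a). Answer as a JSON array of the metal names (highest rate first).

["zinc", "copper"]

copper: T>10 °C ⇒ hinge -0.080·(27.5−10) = -1.4000
  Pd branch = 0.0053·Pd^0.26·e^(0.059·RH+f) = 0.296 μm/a
  Cl⁻ term: 0.01025·97.7^0.27·exp(0.036·74+0.049·27.5) = 1.951
  sum: 0.296 + 1.951 → r_corr = 2.247 μm/a
zinc: f(T) = -0.071·(T−10) [T>10 °C] = -1.2425
  Pd branch = 0.0129·Pd^0.44·e^(0.046·RH+f) = 0.6697 μm/a
  Cl⁻ term: 0.0175·97.7^0.57·exp(0.008·74+0.085·27.5) = 4.462
  r_corr = 0.6697 + 4.462 = 5.132 μm/a
Ordering by μm/a: zinc (5.13) > copper (2.25)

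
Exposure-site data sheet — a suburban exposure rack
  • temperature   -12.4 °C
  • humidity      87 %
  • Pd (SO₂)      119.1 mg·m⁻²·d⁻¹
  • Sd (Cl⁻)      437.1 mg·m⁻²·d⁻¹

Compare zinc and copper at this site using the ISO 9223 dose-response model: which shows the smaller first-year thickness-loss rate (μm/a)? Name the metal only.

zinc: temperature factor f = +0.038·(-22.4) = -0.8512
  sulphur-dioxide contribution → 2.468 μm/a
  chloride contribution → 0.3915 μm/a
  total first-year rate 2.86 μm/a
copper: T≤10 °C ⇒ hinge +0.126·(-12.4−10) = -2.8224
  sulphur-dioxide contribution → 0.1851 μm/a
  chloride contribution → 0.6607 μm/a
  total first-year rate 0.8459 μm/a
Ordering by μm/a: zinc (2.86) > copper (0.846)

copper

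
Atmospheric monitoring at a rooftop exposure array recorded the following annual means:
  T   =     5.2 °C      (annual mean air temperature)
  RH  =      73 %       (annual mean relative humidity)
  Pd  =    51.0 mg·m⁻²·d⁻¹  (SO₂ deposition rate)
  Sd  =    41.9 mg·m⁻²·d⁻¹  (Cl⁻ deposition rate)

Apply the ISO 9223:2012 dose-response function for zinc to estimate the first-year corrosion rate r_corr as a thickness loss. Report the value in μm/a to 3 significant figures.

r_corr = 2.15 μm/a

zinc: f(T) = +0.038·(T−10) [T≤10 °C] = -0.1824
  SO₂ term: 0.0129·51.0^0.44·exp(0.046·73-0.1824) = 1.742
  Cl⁻ term: 0.0175·41.9^0.57·exp(0.008·73+0.085·5.2) = 0.4105
  sum: 1.742 + 0.4105 → r_corr = 2.153 μm/a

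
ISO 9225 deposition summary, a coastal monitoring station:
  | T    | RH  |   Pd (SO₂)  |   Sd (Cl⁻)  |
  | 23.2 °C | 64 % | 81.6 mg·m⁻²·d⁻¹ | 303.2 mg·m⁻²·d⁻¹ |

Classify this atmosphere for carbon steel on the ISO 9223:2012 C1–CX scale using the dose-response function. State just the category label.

carbon steel: T>10 °C ⇒ hinge -0.054·(23.2−10) = -0.7128
  SO₂ term: 1.77·81.6^0.52·exp(0.02·64-0.7128) = 30.79
  Cl⁻ term: 0.102·303.2^0.62·exp(0.033·64+0.04·23.2) = 73.71
  r_corr = 30.79 + 73.71 = 104.5 μm/a
104 μm/a falls in (80, 200] for carbon steel → category C5

C5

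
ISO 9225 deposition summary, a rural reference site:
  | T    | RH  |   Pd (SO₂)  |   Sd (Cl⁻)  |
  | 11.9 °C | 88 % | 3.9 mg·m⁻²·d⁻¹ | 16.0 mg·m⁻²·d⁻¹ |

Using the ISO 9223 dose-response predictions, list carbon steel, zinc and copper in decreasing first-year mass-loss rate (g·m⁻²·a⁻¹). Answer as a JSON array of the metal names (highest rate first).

["carbon steel", "copper", "zinc"]

carbon steel: temperature factor f = -0.054·(1.9) = -0.1026
  Pd branch = 1.77·Pd^0.52·e^(0.02·RH+f) = 18.84 μm/a
  Sd branch = 0.102·Sd^0.62·e^(0.033·RH+0.04·T) = 16.71 μm/a
  r_corr = 18.84 + 16.71 = 35.56 μm/a
  mass loss = 35.56 μm/a × 7.85 g/cm³ = 279.1 g·m⁻²·a⁻¹
zinc: T>10 °C ⇒ hinge -0.071·(11.9−10) = -0.1349
  Pd branch = 0.0129·Pd^0.44·e^(0.046·RH+f) = 1.175 μm/a
  Cl⁻ term: 0.0175·16.0^0.57·exp(0.008·88+0.085·11.9) = 0.4725
  sum: 1.175 + 0.4725 → r_corr = 1.648 μm/a
  mass loss = 1.648 μm/a × 7.14 g/cm³ = 11.76 g·m⁻²·a⁻¹
copper: f(T) = -0.080·(T−10) [T>10 °C] = -0.1520
  Pd branch = 0.0053·Pd^0.26·e^(0.059·RH+f) = 1.166 μm/a
  Cl⁻ term: 0.01025·16.0^0.27·exp(0.036·88+0.049·11.9) = 0.9224
  r_corr = 1.166 + 0.9224 = 2.089 μm/a
  mass loss = 2.089 μm/a × 8.96 g/cm³ = 18.71 g·m⁻²·a⁻¹
Ordering by g·m⁻²·a⁻¹: carbon steel (279) > copper (18.7) > zinc (11.8)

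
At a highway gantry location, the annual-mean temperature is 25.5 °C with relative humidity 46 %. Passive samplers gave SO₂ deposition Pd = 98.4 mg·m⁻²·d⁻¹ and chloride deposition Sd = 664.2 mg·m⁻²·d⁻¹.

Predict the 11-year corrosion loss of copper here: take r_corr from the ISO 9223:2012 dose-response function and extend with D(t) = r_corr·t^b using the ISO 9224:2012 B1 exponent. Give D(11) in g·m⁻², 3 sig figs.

D(11) = 51.4 g·m⁻²

copper: f(T) = -0.080·(T−10) [T>10 °C] = -1.2400
  sulphur-dioxide contribution → 0.07631 μm/a
  chloride contribution → 1.083 μm/a
  total first-year rate 1.159 μm/a
ISO 9224: D(t) = r_corr · t^b with b = 0.667 (copper, B1)
  D(11) = 1.159 × 11^0.667 = 1.159 × 4.95 = 5.738 μm
  Mass loss = 5.738 μm × 8.96 g/cm³ = 51.41 g·m⁻²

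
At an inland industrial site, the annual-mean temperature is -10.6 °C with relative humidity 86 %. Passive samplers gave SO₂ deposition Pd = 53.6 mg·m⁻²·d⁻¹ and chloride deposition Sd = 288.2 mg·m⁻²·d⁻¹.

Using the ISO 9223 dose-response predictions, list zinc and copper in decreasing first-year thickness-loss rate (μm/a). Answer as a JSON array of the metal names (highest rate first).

["zinc", "copper"]

zinc: T≤10 °C ⇒ hinge +0.038·(-10.6−10) = -0.7828
  sulphur-dioxide contribution → 1.776 μm/a
  chloride contribution → 0.3569 μm/a
  ⇒ r_corr(zinc) = 2.133 μm/a
copper: T≤10 °C ⇒ hinge +0.126·(-10.6−10) = -2.5956
  sulphur-dioxide contribution → 0.1779 μm/a
  chloride contribution → 0.6221 μm/a
  total first-year rate 0.8 μm/a
Ordering by μm/a: zinc (2.13) > copper (0.8)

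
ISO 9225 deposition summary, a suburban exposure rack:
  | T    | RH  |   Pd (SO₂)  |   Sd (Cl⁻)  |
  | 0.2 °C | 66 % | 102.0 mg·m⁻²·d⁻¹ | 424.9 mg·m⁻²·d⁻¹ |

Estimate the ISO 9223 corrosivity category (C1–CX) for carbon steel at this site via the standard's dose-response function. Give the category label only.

C4

carbon steel: temperature factor f = +0.150·(-9.8) = -1.4700
  SO₂ term: 1.77·102.0^0.52·exp(0.02·66-1.4700) = 16.88
  Cl⁻ term: 0.102·424.9^0.62·exp(0.033·66+0.04·0.2) = 38.68
  r_corr = 16.88 + 38.68 = 55.56 μm/a
55.6 μm/a falls in (50, 80] for carbon steel → category C4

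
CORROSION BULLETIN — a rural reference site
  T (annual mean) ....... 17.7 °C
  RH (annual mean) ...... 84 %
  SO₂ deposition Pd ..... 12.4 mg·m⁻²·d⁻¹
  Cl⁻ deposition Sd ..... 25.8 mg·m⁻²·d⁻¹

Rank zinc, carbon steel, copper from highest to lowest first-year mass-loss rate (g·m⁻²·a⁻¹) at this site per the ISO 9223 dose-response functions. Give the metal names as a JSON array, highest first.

["carbon steel", "copper", "zinc"]

zinc: T>10 °C ⇒ hinge -0.071·(17.7−10) = -0.5467
  sulphur-dioxide contribution → 1.077 μm/a
  chloride contribution → 0.9838 μm/a
  total first-year rate 2.061 μm/a
  mass loss = 2.061 μm/a × 7.14 g/cm³ = 14.72 g·m⁻²·a⁻¹
carbon steel: T>10 °C ⇒ hinge -0.054·(17.7−10) = -0.4158
  sulphur-dioxide contribution → 23.21 μm/a
  chloride contribution → 24.84 μm/a
  total first-year rate 48.05 μm/a
  mass loss = 48.05 μm/a × 7.85 g/cm³ = 377.2 g·m⁻²·a⁻¹
copper: temperature factor f = -0.080·(7.7) = -0.6160
  sulphur-dioxide contribution → 0.7824 μm/a
  chloride contribution → 1.207 μm/a
  ⇒ r_corr(copper) = 1.99 μm/a
  mass loss = 1.99 μm/a × 8.96 g/cm³ = 17.83 g·m⁻²·a⁻¹
Ordering by g·m⁻²·a⁻¹: carbon steel (377) > copper (17.8) > zinc (14.7)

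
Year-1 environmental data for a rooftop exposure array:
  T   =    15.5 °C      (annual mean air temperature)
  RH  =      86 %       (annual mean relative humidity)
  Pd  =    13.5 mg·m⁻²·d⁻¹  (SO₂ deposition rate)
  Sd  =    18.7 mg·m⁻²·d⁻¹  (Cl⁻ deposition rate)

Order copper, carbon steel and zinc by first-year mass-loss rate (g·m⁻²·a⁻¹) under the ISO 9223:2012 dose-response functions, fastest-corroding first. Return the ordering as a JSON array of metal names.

["carbon steel", "copper", "zinc"]

copper: f(T) = -0.080·(T−10) [T>10 °C] = -0.4400
  Pd branch = 0.0053·Pd^0.26·e^(0.059·RH+f) = 1.073 μm/a
  Cl⁻ term: 0.01025·18.7^0.27·exp(0.036·86+0.049·15.5) = 1.068
  r_corr = 1.073 + 1.068 = 2.141 μm/a
  mass loss = 2.141 μm/a × 8.96 g/cm³ = 19.18 g·m⁻²·a⁻¹
carbon steel: temperature factor f = -0.054·(5.5) = -0.2970
  SO₂ term: 1.77·13.5^0.52·exp(0.02·86-0.2970) = 28.43
  Cl⁻ term: 0.102·18.7^0.62·exp(0.033·86+0.04·15.5) = 19.9
  r_corr = 28.43 + 19.9 = 48.33 μm/a
  mass loss = 48.33 μm/a × 7.85 g/cm³ = 379.4 g·m⁻²·a⁻¹
zinc: f(T) = -0.071·(T−10) [T>10 °C] = -0.3905
  SO₂ term: 0.0129·13.5^0.44·exp(0.046·86-0.3905) = 1.434
  Sd branch = 0.0175·Sd^0.57·e^(0.008·RH+0.085·T) = 0.6902 μm/a
  sum: 1.434 + 0.6902 → r_corr = 2.124 μm/a
  mass loss = 2.124 μm/a × 7.14 g/cm³ = 15.16 g·m⁻²·a⁻¹
Ordering by g·m⁻²·a⁻¹: carbon steel (379) > copper (19.2) > zinc (15.2)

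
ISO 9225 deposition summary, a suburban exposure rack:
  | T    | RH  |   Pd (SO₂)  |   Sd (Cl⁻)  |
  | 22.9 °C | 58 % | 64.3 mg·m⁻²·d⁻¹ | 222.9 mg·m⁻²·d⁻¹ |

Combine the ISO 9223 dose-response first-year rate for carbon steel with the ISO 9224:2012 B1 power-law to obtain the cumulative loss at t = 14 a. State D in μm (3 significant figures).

carbon steel: T>10 °C ⇒ hinge -0.054·(22.9−10) = -0.6966
  Pd branch = 1.77·Pd^0.52·e^(0.02·RH+f) = 24.52 μm/a
  Sd branch = 0.102·Sd^0.62·e^(0.033·RH+0.04·T) = 49.37 μm/a
  sum: 24.52 + 49.37 → r_corr = 73.89 μm/a
ISO 9224: D(t) = r_corr · t^b with b = 0.523 (carbon steel, B1)
  D(14) = 73.89 × 14^0.523 = 73.89 × 3.976 = 293.8 μm

D(14) = 294 μm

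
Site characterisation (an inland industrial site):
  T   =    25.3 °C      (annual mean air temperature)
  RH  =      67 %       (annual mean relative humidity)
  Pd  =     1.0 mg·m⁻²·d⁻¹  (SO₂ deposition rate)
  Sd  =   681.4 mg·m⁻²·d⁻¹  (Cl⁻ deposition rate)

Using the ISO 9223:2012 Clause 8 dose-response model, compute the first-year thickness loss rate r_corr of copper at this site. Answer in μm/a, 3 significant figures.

copper: T>10 °C ⇒ hinge -0.080·(25.3−10) = -1.2240
  sulphur-dioxide contribution → 0.08118 μm/a
  chloride contribution → 2.3 μm/a
  total first-year rate 2.381 μm/a

r_corr = 2.38 μm/a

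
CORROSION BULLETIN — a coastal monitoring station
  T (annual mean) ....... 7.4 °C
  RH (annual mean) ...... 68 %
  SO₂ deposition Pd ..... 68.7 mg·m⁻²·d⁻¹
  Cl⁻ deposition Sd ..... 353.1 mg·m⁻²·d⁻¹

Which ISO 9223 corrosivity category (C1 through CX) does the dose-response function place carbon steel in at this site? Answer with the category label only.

carbon steel: T≤10 °C ⇒ hinge +0.150·(7.4−10) = -0.3900
  SO₂ term: 1.77·68.7^0.52·exp(0.02·68-0.3900) = 42.12
  Sd branch = 0.102·Sd^0.62·e^(0.033·RH+0.04·T) = 49.14 μm/a
  r_corr = 42.12 + 49.14 = 91.25 μm/a
91.3 μm/a falls in (80, 200] for carbon steel → category C5

C5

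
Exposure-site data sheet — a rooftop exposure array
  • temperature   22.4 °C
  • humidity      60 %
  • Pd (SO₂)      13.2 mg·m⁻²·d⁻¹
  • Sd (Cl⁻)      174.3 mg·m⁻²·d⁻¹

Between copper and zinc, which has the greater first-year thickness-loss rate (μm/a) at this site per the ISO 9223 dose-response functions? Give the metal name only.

copper: f(T) = -0.080·(T−10) [T>10 °C] = -0.9920
  Pd branch = 0.0053·Pd^0.26·e^(0.059·RH+f) = 0.1325 μm/a
  Sd branch = 0.01025·Sd^0.27·e^(0.036·RH+0.049·T) = 1.073 μm/a
  r_corr = 0.1325 + 1.073 = 1.206 μm/a
zinc: T>10 °C ⇒ hinge -0.071·(22.4−10) = -0.8804
  SO₂ term: 0.0129·13.2^0.44·exp(0.046·60-0.8804) = 0.263
  Cl⁻ term: 0.0175·174.3^0.57·exp(0.008·60+0.085·22.4) = 3.597
  r_corr = 0.263 + 3.597 = 3.86 μm/a
Ordering by μm/a: zinc (3.86) > copper (1.21)

zinc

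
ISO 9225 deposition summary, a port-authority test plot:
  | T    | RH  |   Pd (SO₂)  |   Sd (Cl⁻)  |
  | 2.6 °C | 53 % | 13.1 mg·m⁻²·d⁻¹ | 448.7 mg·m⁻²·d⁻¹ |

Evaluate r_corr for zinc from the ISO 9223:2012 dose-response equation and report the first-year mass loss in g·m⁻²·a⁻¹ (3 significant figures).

zinc: f(T) = +0.038·(T−10) [T≤10 °C] = -0.2812
  sulphur-dioxide contribution → 0.3458 μm/a
  chloride contribution → 1.083 μm/a
  total first-year rate 1.429 μm/a
Convert to mass loss: 1.429 μm/a × 7.14 g/cm³ = 10.2 g·m⁻²·a⁻¹

r_corr = 10.2 g·m⁻²·a⁻¹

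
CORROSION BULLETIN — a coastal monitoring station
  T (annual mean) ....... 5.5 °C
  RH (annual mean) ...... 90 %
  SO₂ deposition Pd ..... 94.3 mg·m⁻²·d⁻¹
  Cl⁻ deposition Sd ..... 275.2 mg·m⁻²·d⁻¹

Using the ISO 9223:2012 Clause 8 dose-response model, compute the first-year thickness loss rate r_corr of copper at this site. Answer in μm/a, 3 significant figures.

r_corr = 3.55 μm/a

copper: temperature factor f = +0.126·(-4.5) = -0.5670
  SO₂ term: 0.0053·94.3^0.26·exp(0.059·90-0.5670) = 1.984
  Sd branch = 0.01025·Sd^0.27·e^(0.036·RH+0.049·T) = 1.562 μm/a
  sum: 1.984 + 1.562 → r_corr = 3.546 μm/a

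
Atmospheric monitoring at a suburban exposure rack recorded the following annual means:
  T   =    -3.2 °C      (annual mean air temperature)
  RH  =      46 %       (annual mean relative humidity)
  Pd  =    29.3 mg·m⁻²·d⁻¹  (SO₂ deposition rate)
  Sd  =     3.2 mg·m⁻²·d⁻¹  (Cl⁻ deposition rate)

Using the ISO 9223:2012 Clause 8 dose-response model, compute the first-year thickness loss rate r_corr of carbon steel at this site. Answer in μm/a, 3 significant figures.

r_corr = 4.39 μm/a

carbon steel: temperature factor f = +0.150·(-13.2) = -1.9800
  SO₂ term: 1.77·29.3^0.52·exp(0.02·46-1.9800) = 3.551
  Sd branch = 0.102·Sd^0.62·e^(0.033·RH+0.04·T) = 0.8423 μm/a
  sum: 3.551 + 0.8423 → r_corr = 4.394 μm/a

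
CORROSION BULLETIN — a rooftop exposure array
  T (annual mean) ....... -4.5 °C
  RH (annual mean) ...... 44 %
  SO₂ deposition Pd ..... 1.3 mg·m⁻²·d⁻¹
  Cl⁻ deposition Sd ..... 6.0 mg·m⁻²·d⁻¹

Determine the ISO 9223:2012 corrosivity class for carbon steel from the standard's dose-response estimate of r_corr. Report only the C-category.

carbon steel: temperature factor f = +0.150·(-14.5) = -2.1750
  Pd branch = 1.77·Pd^0.52·e^(0.02·RH+f) = 0.5557 μm/a
  Cl⁻ term: 0.102·6.0^0.62·exp(0.033·44+0.04·-4.5) = 1.105
  r_corr = 0.5557 + 1.105 = 1.661 μm/a
1.66 μm/a falls in (1.3, 25] for carbon steel → category C2

C2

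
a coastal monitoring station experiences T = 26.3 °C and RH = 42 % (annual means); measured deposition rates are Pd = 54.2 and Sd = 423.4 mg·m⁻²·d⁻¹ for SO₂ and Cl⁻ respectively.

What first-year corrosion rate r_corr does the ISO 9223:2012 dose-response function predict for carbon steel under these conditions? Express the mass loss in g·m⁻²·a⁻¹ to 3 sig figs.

carbon steel: T>10 °C ⇒ hinge -0.054·(26.3−10) = -0.8802
  sulphur-dioxide contribution → 13.56 μm/a
  chloride contribution → 49.66 μm/a
  ⇒ r_corr(carbon steel) = 63.22 μm/a
Convert to mass loss: 63.22 μm/a × 7.85 g/cm³ = 496.3 g·m⁻²·a⁻¹

r_corr = 496 g·m⁻²·a⁻¹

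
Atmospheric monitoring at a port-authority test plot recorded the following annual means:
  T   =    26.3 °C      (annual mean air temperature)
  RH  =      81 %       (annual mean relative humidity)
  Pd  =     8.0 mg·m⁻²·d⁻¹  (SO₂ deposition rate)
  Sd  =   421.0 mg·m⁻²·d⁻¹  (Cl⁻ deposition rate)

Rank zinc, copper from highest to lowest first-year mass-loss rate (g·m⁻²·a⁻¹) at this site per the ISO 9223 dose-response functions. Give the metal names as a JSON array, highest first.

["zinc", "copper"]

zinc: temperature factor f = -0.071·(16.3) = -1.1573
  sulphur-dioxide contribution → 0.4203 μm/a
  chloride contribution → 9.799 μm/a
  total first-year rate 10.22 μm/a
  mass loss = 10.22 μm/a × 7.14 g/cm³ = 72.96 g·m⁻²·a⁻¹
copper: f(T) = -0.080·(T−10) [T>10 °C] = -1.3040
  sulphur-dioxide contribution → 0.2939 μm/a
  chloride contribution → 3.51 μm/a
  ⇒ r_corr(copper) = 3.804 μm/a
  mass loss = 3.804 μm/a × 8.96 g/cm³ = 34.09 g·m⁻²·a⁻¹
Ordering by g·m⁻²·a⁻¹: zinc (73) > copper (34.1)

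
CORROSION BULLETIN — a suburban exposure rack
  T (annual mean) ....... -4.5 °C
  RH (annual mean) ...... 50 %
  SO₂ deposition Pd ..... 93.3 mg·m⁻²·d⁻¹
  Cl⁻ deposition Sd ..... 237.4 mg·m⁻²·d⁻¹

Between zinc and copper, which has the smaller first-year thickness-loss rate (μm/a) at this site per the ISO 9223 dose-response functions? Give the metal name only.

copper

zinc: f(T) = +0.038·(T−10) [T≤10 °C] = -0.5510
  Pd branch = 0.0129·Pd^0.44·e^(0.046·RH+f) = 0.5457 μm/a
  Sd branch = 0.0175·Sd^0.57·e^(0.008·RH+0.085·T) = 0.4024 μm/a
  r_corr = 0.5457 + 0.4024 = 0.9481 μm/a
copper: temperature factor f = +0.126·(-14.5) = -1.8270
  Pd branch = 0.0053·Pd^0.26·e^(0.059·RH+f) = 0.05299 μm/a
  Sd branch = 0.01025·Sd^0.27·e^(0.036·RH+0.049·T) = 0.2178 μm/a
  sum: 0.05299 + 0.2178 → r_corr = 0.2708 μm/a
Ordering by μm/a: zinc (0.948) > copper (0.271)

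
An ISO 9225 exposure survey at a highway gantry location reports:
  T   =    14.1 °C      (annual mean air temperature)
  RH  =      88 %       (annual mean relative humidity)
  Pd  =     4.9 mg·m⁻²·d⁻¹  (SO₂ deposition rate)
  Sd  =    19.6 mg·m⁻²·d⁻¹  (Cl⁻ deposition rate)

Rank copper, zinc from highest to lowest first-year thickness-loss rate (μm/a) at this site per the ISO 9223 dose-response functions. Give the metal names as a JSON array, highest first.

copper: temperature factor f = -0.080·(4.1) = -0.3280
  Pd branch = 0.0053·Pd^0.26·e^(0.059·RH+f) = 1.038 μm/a
  Cl⁻ term: 0.01025·19.6^0.27·exp(0.036·88+0.049·14.1) = 1.085
  r_corr = 1.038 + 1.085 = 2.123 μm/a
zinc: T>10 °C ⇒ hinge -0.071·(14.1−10) = -0.2911
  Pd branch = 0.0129·Pd^0.44·e^(0.046·RH+f) = 1.111 μm/a
  Sd branch = 0.0175·Sd^0.57·e^(0.008·RH+0.085·T) = 0.6395 μm/a
  r_corr = 1.111 + 0.6395 = 1.751 μm/a
Ordering by μm/a: copper (2.12) > zinc (1.75)

["copper", "zinc"]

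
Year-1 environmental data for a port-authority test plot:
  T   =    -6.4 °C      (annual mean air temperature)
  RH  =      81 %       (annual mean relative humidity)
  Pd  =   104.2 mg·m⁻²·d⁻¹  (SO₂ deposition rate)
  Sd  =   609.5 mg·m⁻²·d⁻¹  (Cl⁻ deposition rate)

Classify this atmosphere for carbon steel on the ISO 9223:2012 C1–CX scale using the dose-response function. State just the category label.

carbon steel: temperature factor f = +0.150·(-16.4) = -2.4600
  Pd branch = 1.77·Pd^0.52·e^(0.02·RH+f) = 8.56 μm/a
  Sd branch = 0.102·Sd^0.62·e^(0.033·RH+0.04·T) = 60.95 μm/a
  sum: 8.56 + 60.95 → r_corr = 69.51 μm/a
Category bounds: 50…80 μm/a bracket r_corr ⇒ C4

C4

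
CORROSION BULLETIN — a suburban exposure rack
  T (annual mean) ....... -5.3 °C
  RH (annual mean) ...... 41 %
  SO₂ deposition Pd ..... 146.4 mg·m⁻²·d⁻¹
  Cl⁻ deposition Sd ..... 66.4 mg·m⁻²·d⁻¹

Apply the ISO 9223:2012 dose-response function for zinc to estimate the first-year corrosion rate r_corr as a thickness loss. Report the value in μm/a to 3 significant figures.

r_corr = 0.596 μm/a

zinc: T≤10 °C ⇒ hinge +0.038·(-5.3−10) = -0.5814
  sulphur-dioxide contribution → 0.4266 μm/a
  chloride contribution → 0.1692 μm/a
  total first-year rate 0.5958 μm/a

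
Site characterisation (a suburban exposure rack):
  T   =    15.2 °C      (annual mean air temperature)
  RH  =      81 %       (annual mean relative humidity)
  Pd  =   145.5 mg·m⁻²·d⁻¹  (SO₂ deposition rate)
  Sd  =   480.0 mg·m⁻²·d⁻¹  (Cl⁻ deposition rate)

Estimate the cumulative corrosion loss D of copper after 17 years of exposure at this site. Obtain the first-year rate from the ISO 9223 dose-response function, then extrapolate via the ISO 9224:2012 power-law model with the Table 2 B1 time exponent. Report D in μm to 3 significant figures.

D(17) = 24.0 μm

copper: f(T) = -0.080·(T−10) [T>10 °C] = -0.4160
  Pd branch = 0.0053·Pd^0.26·e^(0.059·RH+f) = 1.519 μm/a
  Cl⁻ term: 0.01025·480.0^0.27·exp(0.036·81+0.049·15.2) = 2.111
  r_corr = 1.519 + 2.111 = 3.63 μm/a
ISO 9224: D(t) = r_corr · t^b with b = 0.667 (copper, B1)
  D(17) = 3.63 × 17^0.667 = 3.63 × 6.618 = 24.02 μm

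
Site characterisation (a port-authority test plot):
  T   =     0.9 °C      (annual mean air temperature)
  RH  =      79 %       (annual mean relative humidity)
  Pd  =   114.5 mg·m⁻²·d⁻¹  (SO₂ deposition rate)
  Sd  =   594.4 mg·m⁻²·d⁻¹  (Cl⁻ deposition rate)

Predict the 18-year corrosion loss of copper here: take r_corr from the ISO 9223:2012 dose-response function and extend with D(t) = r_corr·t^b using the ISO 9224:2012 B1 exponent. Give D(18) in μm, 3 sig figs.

D(18) = 11.3 μm

copper: f(T) = +0.126·(T−10) [T≤10 °C] = -1.1466
  Pd branch = 0.0053·Pd^0.26·e^(0.059·RH+f) = 0.6107 μm/a
  Cl⁻ term: 0.01025·594.4^0.27·exp(0.036·79+0.049·0.9) = 1.033
  sum: 0.6107 + 1.033 → r_corr = 1.644 μm/a
ISO 9224: D(t) = r_corr · t^b with b = 0.667 (copper, B1)
  D(18) = 1.644 × 18^0.667 = 1.644 × 6.875 = 11.3 μm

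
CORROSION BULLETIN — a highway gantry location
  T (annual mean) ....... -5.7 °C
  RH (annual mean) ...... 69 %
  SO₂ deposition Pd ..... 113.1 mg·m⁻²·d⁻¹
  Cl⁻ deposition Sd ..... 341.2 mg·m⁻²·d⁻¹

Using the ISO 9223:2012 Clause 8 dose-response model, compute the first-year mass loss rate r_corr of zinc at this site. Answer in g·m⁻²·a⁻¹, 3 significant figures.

r_corr = 13.4 g·m⁻²·a⁻¹

zinc: f(T) = +0.038·(T−10) [T≤10 °C] = -0.5966
  Pd branch = 0.0129·Pd^0.44·e^(0.046·RH+f) = 1.36 μm/a
  Sd branch = 0.0175·Sd^0.57·e^(0.008·RH+0.085·T) = 0.5202 μm/a
  r_corr = 1.36 + 0.5202 = 1.88 μm/a
Convert to mass loss: 1.88 μm/a × 7.14 g/cm³ = 13.42 g·m⁻²·a⁻¹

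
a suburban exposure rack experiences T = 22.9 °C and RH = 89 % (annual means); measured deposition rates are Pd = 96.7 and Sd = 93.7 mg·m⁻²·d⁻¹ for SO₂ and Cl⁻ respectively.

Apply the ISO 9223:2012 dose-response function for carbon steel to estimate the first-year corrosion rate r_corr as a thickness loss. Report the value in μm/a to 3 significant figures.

r_corr = 137 μm/a

carbon steel: temperature factor f = -0.054·(12.9) = -0.6966
  sulphur-dioxide contribution → 56.35 μm/a
  chloride contribution → 80.24 μm/a
  ⇒ r_corr(carbon steel) = 136.6 μm/a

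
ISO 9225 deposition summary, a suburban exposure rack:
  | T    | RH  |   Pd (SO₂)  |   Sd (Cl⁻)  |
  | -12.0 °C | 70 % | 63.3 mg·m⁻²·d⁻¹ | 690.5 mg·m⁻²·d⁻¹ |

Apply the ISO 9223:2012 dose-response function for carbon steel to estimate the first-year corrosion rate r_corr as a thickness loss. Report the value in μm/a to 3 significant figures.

r_corr = 38.9 μm/a

carbon steel: temperature factor f = +0.150·(-22.0) = -3.3000
  SO₂ term: 1.77·63.3^0.52·exp(0.02·70-3.3000) = 2.288
  Sd branch = 0.102·Sd^0.62·e^(0.033·RH+0.04·T) = 36.61 μm/a
  r_corr = 2.288 + 36.61 = 38.9 μm/a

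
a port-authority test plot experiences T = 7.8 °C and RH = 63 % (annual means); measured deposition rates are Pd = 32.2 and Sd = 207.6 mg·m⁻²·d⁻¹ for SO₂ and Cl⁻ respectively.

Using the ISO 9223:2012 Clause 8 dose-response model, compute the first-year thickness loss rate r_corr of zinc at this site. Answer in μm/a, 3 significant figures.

r_corr = 2.17 μm/a

zinc: T≤10 °C ⇒ hinge +0.038·(7.8−10) = -0.0836
  sulphur-dioxide contribution → 0.9916 μm/a
  chloride contribution → 1.177 μm/a
  total first-year rate 2.168 μm/a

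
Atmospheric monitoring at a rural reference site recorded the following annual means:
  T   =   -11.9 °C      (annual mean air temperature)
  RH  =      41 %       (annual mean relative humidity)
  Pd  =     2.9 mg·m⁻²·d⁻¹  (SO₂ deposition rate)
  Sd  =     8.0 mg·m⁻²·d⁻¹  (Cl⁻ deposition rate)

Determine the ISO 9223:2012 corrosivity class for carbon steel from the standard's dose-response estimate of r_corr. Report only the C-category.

carbon steel: f(T) = +0.150·(T−10) [T≤10 °C] = -3.2850
  SO₂ term: 1.77·2.9^0.52·exp(0.02·41-3.2850) = 0.2617
  Sd branch = 0.102·Sd^0.62·e^(0.033·RH+0.04·T) = 0.89 μm/a
  r_corr = 0.2617 + 0.89 = 1.152 μm/a
ISO 9223 Table 2 (carbon steel): 0 < 1.15 ≤ 1.3 μm/a ⇒ C1

C1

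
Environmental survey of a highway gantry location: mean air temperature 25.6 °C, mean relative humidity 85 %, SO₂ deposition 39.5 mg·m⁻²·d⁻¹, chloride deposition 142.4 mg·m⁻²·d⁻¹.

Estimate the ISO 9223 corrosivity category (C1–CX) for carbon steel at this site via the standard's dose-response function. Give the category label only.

C5

carbon steel: temperature factor f = -0.054·(15.6) = -0.8424
  SO₂ term: 1.77·39.5^0.52·exp(0.02·85-0.8424) = 28.23
  Cl⁻ term: 0.102·142.4^0.62·exp(0.033·85+0.04·25.6) = 101.6
  sum: 28.23 + 101.6 → r_corr = 129.8 μm/a
130 μm/a falls in (80, 200] for carbon steel → category C5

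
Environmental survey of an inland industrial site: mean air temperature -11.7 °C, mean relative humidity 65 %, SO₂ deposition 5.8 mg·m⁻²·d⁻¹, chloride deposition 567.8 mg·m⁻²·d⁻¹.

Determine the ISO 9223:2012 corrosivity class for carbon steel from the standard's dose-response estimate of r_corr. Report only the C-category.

carbon steel: T≤10 °C ⇒ hinge +0.150·(-11.7−10) = -3.2550
  Pd branch = 1.77·Pd^0.52·e^(0.02·RH+f) = 0.625 μm/a
  Cl⁻ term: 0.102·567.8^0.62·exp(0.033·65+0.04·-11.7) = 27.83
  r_corr = 0.625 + 27.83 = 28.46 μm/a
28.5 μm/a falls in (25, 50] for carbon steel → category C3

C3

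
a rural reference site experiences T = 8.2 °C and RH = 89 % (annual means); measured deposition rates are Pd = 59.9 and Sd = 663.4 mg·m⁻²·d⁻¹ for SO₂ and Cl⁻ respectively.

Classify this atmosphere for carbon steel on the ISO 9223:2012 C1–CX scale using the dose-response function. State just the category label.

carbon steel: f(T) = +0.150·(T−10) [T≤10 °C] = -0.2700
  SO₂ term: 1.77·59.9^0.52·exp(0.02·89-0.2700) = 67.3
  Cl⁻ term: 0.102·663.4^0.62·exp(0.033·89+0.04·8.2) = 150
  r_corr = 67.3 + 150 = 217.3 μm/a
Category bounds: 200…700 μm/a bracket r_corr ⇒ CX

CX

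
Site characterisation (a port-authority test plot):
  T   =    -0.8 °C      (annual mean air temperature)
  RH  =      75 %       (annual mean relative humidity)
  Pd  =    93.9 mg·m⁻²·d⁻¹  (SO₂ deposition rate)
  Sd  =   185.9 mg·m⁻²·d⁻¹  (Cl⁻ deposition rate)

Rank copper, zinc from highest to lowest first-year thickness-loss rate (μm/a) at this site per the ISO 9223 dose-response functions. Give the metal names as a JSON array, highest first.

copper: temperature factor f = +0.126·(-10.8) = -1.3608
  Pd branch = 0.0053·Pd^0.26·e^(0.059·RH+f) = 0.3698 μm/a
  Sd branch = 0.01025·Sd^0.27·e^(0.036·RH+0.049·T) = 0.6012 μm/a
  sum: 0.3698 + 0.6012 → r_corr = 0.9709 μm/a
zinc: temperature factor f = +0.038·(-10.8) = -0.4104
  Pd branch = 0.0129·Pd^0.44·e^(0.046·RH+f) = 1.989 μm/a
  Cl⁻ term: 0.0175·185.9^0.57·exp(0.008·75+0.085·-0.8) = 0.5856
  sum: 1.989 + 0.5856 → r_corr = 2.575 μm/a
Ordering by μm/a: zinc (2.57) > copper (0.971)

["zinc", "copper"]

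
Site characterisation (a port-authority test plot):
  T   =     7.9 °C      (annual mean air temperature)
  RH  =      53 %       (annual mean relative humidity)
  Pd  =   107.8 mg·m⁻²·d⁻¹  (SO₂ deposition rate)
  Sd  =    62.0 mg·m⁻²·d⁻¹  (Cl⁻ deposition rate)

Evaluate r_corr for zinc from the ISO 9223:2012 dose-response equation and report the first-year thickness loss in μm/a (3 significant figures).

zinc: f(T) = +0.038·(T−10) [T≤10 °C] = -0.0798
  Pd branch = 0.0129·Pd^0.44·e^(0.046·RH+f) = 1.069 μm/a
  Cl⁻ term: 0.0175·62.0^0.57·exp(0.008·53+0.085·7.9) = 0.5501
  r_corr = 1.069 + 0.5501 = 1.619 μm/a

r_corr = 1.62 μm/a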